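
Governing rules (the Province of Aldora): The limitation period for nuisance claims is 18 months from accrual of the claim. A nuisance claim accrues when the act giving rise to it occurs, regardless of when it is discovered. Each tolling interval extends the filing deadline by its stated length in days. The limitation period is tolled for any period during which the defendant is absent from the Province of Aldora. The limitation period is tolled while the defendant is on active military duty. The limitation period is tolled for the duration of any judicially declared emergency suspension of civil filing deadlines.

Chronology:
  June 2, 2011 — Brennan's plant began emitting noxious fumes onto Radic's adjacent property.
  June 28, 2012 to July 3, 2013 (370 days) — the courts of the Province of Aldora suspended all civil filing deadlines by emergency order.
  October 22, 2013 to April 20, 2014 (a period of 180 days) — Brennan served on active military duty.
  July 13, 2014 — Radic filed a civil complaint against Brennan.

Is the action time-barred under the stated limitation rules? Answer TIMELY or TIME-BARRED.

TIME-BARRED

The claim accrued on June 2, 2011, when the wrongful act occurred.
18 months from June 2, 2011 is December 2, 2012.
Because the emergency suspension of filing deadlines ran from June 28, 2012 to July 3, 2013, the deadline is extended by 370 days to December 7, 2013.
The period was tolled for 180 days by the defendant's active military service (October 22, 2013 to April 20, 2014), pushing the deadline to June 5, 2014.
Radic filed on July 13, 2014, after the June 5, 2014 deadline, so the action is time-barred.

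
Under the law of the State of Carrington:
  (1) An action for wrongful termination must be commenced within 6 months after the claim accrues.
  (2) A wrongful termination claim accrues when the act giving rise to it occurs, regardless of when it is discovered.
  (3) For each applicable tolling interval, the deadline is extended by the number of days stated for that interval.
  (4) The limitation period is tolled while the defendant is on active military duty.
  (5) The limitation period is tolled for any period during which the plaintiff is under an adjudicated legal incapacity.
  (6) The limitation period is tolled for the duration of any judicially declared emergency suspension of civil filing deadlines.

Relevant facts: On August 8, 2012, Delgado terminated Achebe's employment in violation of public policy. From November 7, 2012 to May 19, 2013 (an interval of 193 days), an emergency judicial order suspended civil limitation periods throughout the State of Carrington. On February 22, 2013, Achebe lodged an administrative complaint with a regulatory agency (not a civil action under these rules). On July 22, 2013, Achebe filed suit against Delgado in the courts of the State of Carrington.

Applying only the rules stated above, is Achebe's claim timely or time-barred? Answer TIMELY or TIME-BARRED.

The claim accrued on August 8, 2012, the date of the act.
The untolled deadline — 6 months after August 8, 2012 — is February 8, 2013.
The emergency suspension of filing deadlines from November 7, 2012 to May 19, 2013 tolled the period for 193 days, extending the deadline to August 20, 2013.
None of the other events listed affects the running of the period under the stated rules.
Filing on July 22, 2013 beat the August 20, 2013 deadline — the action is timely.

TIMELY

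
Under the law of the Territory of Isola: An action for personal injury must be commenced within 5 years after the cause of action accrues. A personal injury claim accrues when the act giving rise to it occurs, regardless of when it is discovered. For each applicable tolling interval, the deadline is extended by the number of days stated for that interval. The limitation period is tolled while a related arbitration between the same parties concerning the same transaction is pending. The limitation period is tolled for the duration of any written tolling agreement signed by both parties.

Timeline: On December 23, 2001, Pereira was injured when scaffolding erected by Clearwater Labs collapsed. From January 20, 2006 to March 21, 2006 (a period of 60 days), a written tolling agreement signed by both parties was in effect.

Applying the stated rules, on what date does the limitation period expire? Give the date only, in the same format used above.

February 21, 2007

The claim accrued on December 23, 2001, when the wrongful act occurred.
The untolled deadline — 5 years after December 23, 2001 — is December 23, 2006.
The period was tolled for 60 days by the written tolling agreement (January 20, 2006 to March 21, 2006), pushing the deadline to February 21, 2007.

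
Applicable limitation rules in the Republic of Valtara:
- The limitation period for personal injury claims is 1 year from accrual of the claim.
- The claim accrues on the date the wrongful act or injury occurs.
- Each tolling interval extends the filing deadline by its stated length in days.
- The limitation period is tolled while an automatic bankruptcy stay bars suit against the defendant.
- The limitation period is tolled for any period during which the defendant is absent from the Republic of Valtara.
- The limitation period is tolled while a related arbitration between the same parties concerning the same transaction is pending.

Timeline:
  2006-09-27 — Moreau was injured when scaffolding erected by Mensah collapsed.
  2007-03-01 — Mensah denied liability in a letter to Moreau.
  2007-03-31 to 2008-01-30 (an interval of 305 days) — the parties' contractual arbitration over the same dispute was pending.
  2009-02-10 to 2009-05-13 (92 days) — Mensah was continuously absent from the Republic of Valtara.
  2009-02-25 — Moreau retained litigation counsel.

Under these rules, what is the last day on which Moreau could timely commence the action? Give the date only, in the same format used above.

The claim accrued on 2006-09-27, when the wrongful act occurred.
The untolled deadline — 1 year after 2006-09-27 — is 2007-09-27.
The pending related arbitration from 2007-03-31 to 2008-01-30 tolled the period for 305 days, extending the deadline to 2008-07-28.
The defendant's absence from the jurisdiction from 2009-02-10 to 2009-05-13 began after the period had already run on 2008-07-28, so it has no tolling effect.
Nothing else in the chronology tolls or restarts the period.

2008-07-28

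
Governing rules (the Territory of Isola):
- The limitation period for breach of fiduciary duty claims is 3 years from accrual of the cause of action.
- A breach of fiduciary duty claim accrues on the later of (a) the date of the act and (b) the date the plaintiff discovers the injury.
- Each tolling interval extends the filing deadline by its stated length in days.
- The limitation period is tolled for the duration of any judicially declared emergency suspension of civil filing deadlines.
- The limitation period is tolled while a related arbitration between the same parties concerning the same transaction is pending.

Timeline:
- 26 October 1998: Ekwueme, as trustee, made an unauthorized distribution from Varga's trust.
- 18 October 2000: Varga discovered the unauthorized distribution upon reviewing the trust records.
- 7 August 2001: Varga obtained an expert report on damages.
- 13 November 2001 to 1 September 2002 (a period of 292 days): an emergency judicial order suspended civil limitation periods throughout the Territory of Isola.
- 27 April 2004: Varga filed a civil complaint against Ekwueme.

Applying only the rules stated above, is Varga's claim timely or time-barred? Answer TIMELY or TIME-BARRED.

The claim accrued on 18 October 2000 — the later of the 26 October 1998 act and the 18 October 2000 discovery.
The untolled deadline — 3 years after 18 October 2000 — is 18 October 2003.
The emergency suspension of filing deadlines from 13 November 2001 to 1 September 2002 tolled the period for 292 days, extending the deadline to 5 August 2004.
The other events in the timeline have no effect on the limitation period under the stated rules.
Filing on 27 April 2004 beat the 5 August 2004 deadline — the action is timely.

TIMELY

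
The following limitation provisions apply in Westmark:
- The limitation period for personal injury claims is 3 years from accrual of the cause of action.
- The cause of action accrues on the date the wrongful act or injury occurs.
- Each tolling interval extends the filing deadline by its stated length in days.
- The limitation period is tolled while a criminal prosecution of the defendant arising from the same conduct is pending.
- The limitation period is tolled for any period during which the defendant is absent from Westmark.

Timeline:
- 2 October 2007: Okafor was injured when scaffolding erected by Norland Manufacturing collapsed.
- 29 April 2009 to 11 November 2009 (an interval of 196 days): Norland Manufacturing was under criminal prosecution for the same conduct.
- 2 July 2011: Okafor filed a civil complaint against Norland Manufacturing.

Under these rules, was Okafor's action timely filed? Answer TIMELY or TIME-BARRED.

The limitation period began to run on 2 October 2007.
The untolled deadline — 3 years after 2 October 2007 — is 2 October 2010.
The pending criminal prosecution from 29 April 2009 to 11 November 2009 tolled the period for 196 days, extending the deadline to 16 April 2011.
The 2 July 2011 filing falls after the 16 April 2011 deadline; the claim is time-barred.

TIME-BARRED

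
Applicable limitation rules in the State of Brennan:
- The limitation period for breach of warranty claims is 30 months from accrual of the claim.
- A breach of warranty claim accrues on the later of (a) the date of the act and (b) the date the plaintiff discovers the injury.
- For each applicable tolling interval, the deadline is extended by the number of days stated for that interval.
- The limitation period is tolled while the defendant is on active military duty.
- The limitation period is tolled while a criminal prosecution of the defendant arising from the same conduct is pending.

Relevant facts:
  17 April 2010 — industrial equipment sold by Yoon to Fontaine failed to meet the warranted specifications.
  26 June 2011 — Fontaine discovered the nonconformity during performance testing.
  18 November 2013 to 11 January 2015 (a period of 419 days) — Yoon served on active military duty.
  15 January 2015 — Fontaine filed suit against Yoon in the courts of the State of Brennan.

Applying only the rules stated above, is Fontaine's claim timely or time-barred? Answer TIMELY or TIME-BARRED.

Because discovery on 26 June 2011 post-dates the 17 April 2010 act, accrual under the later-of rule falls on 26 June 2011.
The untolled deadline — 30 months after 26 June 2011 — is 26 December 2013.
The defendant's active military service from 18 November 2013 to 11 January 2015 tolled the period for 419 days, extending the deadline to 18 February 2015.
The 15 January 2015 filing precedes the 18 February 2015 deadline; the claim is timely.

TIMELY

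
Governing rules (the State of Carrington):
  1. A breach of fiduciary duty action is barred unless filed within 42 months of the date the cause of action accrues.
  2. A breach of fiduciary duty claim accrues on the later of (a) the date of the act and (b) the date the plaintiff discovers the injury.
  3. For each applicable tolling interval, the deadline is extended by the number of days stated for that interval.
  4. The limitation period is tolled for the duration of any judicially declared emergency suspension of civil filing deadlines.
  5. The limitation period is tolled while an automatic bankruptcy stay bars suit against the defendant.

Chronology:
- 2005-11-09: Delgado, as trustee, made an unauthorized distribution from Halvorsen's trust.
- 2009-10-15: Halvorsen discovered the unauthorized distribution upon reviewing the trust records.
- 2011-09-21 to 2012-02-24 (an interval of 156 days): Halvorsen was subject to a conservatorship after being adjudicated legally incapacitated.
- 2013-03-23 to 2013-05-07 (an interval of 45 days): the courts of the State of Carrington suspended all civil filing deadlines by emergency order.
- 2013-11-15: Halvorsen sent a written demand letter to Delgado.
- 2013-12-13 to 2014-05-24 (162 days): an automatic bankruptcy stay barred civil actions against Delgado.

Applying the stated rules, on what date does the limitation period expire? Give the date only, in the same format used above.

2013-05-30

The claim accrued on 2009-10-15 — the later of the 2005-11-09 act and the 2009-10-15 discovery.
42 months from 2009-10-15 is 2013-04-15.
The period was tolled for 45 days by the emergency suspension of filing deadlines (2013-03-23 to 2013-05-07), pushing the deadline to 2013-05-30.
The automatic bankruptcy stay from 2013-12-13 to 2014-05-24 began after the period had already run on 2013-05-30, so it has no tolling effect.
No stated provision tolls the period for the plaintiff's incapacity, so the interval from 2011-09-21 to 2012-02-24 has no effect on the deadline.
None of the other events listed affects the running of the period under the stated rules.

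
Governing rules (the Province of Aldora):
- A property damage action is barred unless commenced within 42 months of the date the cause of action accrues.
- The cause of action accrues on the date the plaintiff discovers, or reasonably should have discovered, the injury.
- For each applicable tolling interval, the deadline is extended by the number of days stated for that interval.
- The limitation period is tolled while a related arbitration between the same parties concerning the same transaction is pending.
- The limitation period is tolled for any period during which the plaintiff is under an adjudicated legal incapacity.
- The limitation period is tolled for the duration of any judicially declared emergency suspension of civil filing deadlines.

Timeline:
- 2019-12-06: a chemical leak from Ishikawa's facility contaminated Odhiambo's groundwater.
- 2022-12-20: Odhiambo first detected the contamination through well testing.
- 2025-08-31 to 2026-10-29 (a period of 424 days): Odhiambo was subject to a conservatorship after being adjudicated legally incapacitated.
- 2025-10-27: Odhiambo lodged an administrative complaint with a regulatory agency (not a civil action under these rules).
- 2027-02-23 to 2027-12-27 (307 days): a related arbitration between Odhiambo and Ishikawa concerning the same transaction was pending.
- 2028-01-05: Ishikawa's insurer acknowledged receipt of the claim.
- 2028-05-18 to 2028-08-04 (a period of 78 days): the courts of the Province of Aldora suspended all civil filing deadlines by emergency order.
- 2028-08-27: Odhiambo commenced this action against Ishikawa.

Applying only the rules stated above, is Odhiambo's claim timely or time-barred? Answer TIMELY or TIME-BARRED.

Accrual is tied to discovery, so the period began on 2022-12-20 rather than on 2019-12-06 when the act occurred.
Adding the 42 months base period to 2022-12-20 gives a deadline of 2026-06-20, before any tolling.
The period was tolled for 424 days by the plaintiff's legal incapacity (2025-08-31 to 2026-10-29), pushing the deadline to 2027-08-18.
The pending related arbitration from 2027-02-23 to 2027-12-27 tolled the period for 307 days, extending the deadline to 2028-06-20.
Because the emergency suspension of filing deadlines ran from 2028-05-18 to 2028-08-04, the deadline is extended by 78 days to 2028-09-06.
None of the other events listed affects the running of the period under the stated rules.
Odhiambo filed on 2028-08-27, before the 2028-09-06 deadline, so the action is timely.

TIMELY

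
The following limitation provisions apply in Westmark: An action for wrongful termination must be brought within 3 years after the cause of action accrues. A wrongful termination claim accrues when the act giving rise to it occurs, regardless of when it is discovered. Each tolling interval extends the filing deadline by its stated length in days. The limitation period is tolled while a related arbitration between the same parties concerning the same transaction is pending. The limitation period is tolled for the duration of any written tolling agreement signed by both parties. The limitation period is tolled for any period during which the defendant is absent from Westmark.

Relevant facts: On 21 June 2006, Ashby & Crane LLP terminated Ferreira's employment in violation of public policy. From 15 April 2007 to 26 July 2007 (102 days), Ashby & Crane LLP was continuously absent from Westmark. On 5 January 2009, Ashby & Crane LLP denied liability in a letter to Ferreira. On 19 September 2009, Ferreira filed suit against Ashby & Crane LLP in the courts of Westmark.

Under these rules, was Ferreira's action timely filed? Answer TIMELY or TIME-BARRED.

The limitation period began to run on 21 June 2006.
The untolled deadline — 3 years after 21 June 2006 — is 21 June 2009.
Because the defendant's absence from the jurisdiction ran from 15 April 2007 to 26 July 2007, the deadline is extended by 102 days to 1 October 2009.
The other events in the timeline have no effect on the limitation period under the stated rules.
Filing on 19 September 2009 beat the 1 October 2009 deadline — the action is timely.

TIMELY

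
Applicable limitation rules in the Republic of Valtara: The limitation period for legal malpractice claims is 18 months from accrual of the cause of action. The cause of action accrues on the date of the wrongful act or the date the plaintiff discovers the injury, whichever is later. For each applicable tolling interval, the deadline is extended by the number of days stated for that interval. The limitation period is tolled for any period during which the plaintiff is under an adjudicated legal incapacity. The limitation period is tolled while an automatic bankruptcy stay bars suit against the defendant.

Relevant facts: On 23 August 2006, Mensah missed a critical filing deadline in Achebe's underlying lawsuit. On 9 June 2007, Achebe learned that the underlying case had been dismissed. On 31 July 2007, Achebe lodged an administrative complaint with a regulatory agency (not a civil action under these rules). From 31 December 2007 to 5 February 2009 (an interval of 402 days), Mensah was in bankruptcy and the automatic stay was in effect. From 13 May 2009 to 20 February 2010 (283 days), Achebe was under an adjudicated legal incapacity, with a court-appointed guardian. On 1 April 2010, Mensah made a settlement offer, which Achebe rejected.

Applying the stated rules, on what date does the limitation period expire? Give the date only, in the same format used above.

Taking the later of the act (23 August 2006) and discovery (9 June 2007), the claim accrued on 9 June 2007.
The untolled deadline — 18 months after 9 June 2007 — is 9 December 2008.
Because the automatic bankruptcy stay ran from 31 December 2007 to 5 February 2009, the deadline is extended by 402 days to 15 January 2010.
The plaintiff's legal incapacity from 13 May 2009 to 20 February 2010 tolled the period for 283 days, extending the deadline to 25 October 2010.
Nothing else in the chronology tolls or restarts the period.

25 October 2010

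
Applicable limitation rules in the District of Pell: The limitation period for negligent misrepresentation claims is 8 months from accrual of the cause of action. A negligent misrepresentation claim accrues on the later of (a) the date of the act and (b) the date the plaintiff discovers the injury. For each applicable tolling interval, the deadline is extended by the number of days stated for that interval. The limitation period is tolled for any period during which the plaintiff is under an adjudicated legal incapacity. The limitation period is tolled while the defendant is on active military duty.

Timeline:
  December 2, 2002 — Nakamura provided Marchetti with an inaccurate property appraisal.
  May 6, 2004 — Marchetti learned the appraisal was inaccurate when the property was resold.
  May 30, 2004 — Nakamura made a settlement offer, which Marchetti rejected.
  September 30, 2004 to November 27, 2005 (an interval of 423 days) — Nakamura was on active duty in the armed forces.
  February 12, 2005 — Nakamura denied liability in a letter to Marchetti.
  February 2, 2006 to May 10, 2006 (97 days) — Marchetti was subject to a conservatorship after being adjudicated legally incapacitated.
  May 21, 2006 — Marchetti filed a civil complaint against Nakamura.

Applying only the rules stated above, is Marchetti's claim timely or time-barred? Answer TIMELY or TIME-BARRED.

TIMELY

The claim accrued on May 6, 2004 — the later of the December 2, 2002 act and the May 6, 2004 discovery.
The untolled deadline — 8 months after May 6, 2004 — is January 6, 2005.
The defendant's active military service from September 30, 2004 to November 27, 2005 tolled the period for 423 days, extending the deadline to March 5, 2006.
The period was tolled for 97 days by the plaintiff's legal incapacity (February 2, 2006 to May 10, 2006), pushing the deadline to June 10, 2006.
Nothing else in the chronology tolls or restarts the period.
The May 21, 2006 filing precedes the June 10, 2006 deadline; the claim is timely.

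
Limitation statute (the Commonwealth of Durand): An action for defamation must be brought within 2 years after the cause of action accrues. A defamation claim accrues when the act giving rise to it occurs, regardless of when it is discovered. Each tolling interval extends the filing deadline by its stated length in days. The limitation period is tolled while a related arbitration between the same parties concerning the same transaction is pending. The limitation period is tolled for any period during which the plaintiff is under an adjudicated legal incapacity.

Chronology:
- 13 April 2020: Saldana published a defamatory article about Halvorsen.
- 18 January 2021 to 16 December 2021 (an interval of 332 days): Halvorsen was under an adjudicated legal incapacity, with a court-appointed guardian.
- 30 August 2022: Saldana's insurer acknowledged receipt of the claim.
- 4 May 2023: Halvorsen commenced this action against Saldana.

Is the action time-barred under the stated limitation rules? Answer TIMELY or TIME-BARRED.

TIME-BARRED

The claim accrued on 13 April 2020, when the wrongful act occurred.
The untolled deadline — 2 years after 13 April 2020 — is 13 April 2022.
The period was tolled for 332 days by the plaintiff's legal incapacity (18 January 2021 to 16 December 2021), pushing the deadline to 11 March 2023.
Nothing else in the chronology tolls or restarts the period.
The 4 May 2023 filing falls after the 11 March 2023 deadline; the claim is time-barred.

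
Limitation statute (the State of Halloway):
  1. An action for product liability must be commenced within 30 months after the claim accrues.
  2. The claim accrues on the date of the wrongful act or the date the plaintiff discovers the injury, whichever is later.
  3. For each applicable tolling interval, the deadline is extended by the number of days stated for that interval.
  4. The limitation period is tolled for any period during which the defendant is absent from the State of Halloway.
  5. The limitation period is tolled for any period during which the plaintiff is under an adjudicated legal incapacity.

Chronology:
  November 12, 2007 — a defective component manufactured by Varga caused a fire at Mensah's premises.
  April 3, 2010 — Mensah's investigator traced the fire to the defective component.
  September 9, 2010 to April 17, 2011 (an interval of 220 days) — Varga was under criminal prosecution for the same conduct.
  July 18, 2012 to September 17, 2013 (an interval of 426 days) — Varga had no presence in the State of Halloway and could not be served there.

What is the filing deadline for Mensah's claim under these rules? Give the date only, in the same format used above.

The claim accrued on April 3, 2010 — the later of the November 12, 2007 act and the April 3, 2010 discovery.
Adding the 30 months base period to April 3, 2010 gives a deadline of October 3, 2012, before any tolling.
Because the defendant's absence from the jurisdiction ran from July 18, 2012 to September 17, 2013, the deadline is extended by 426 days to December 3, 2013.
Although a criminal prosecution ran from September 9, 2010 to April 17, 2011, the stated rules do not make that a tolling event, so it is disregarded.

December 3, 2013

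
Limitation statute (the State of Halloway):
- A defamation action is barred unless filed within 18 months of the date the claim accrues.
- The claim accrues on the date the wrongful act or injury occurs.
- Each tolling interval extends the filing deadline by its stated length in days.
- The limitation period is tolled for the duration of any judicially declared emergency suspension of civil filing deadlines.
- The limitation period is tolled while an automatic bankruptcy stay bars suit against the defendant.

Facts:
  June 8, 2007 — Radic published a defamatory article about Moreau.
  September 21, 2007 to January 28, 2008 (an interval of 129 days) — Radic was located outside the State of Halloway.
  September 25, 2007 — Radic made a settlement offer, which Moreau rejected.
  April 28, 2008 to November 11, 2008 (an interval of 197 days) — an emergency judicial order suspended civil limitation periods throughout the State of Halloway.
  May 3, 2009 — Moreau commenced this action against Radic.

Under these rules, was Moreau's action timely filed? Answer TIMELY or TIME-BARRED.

TIMELY

The claim accrued on June 8, 2007, when the wrongful act occurred.
Adding the 18 months base period to June 8, 2007 gives a deadline of December 8, 2008, before any tolling.
The emergency suspension of filing deadlines from April 28, 2008 to November 11, 2008 tolled the period for 197 days, extending the deadline to June 23, 2009.
Although the defendant's absence ran from September 21, 2007 to January 28, 2008, the stated rules do not make that a tolling event, so it is disregarded.
The other events in the timeline have no effect on the limitation period under the stated rules.
Moreau filed on May 3, 2009, before the June 23, 2009 deadline, so the action is timely.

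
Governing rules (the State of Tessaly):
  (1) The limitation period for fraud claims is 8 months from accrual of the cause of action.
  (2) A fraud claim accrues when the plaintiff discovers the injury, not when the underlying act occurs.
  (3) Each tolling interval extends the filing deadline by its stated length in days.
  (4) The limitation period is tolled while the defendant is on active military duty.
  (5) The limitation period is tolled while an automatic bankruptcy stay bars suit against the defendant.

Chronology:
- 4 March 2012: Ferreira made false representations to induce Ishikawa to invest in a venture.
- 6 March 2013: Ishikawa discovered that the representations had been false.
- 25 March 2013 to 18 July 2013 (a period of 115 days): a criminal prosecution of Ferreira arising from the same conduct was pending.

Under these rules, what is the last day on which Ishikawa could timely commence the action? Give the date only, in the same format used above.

6 November 2013

The claim did not accrue until Ishikawa discovered the injury on 6 March 2013; the 4 March 2012 act date does not start the clock under the stated rule.
Adding the 8 months base period to 6 March 2013 gives a deadline of 6 November 2013, before any tolling.
The pending criminal prosecution from 25 March 2013 to 18 July 2013 does not toll the period, because no stated rule makes a criminal prosecution a tolling event.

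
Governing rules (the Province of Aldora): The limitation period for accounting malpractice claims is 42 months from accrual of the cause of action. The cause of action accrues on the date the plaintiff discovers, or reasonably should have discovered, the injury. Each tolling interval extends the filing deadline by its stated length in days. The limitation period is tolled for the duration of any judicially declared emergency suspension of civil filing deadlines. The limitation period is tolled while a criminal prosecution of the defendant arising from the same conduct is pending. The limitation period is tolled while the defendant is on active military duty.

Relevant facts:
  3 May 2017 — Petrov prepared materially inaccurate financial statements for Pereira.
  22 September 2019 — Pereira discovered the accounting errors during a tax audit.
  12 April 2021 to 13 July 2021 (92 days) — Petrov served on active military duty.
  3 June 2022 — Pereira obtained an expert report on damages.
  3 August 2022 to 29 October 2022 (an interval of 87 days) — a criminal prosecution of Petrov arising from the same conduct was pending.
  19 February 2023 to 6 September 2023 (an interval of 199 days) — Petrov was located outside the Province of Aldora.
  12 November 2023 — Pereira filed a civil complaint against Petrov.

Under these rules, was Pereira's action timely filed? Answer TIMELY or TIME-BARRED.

The claim did not accrue until Pereira discovered the injury on 22 September 2019; the 3 May 2017 act date does not start the clock under the stated rule.
The untolled deadline — 42 months after 22 September 2019 — is 22 March 2023.
Because the defendant's active military service ran from 12 April 2021 to 13 July 2021, the deadline is extended by 92 days to 22 June 2023.
Because the pending criminal prosecution ran from 3 August 2022 to 29 October 2022, the deadline is extended by 87 days to 17 September 2023.
Although the defendant's absence ran from 19 February 2023 to 6 September 2023, the stated rules do not make that a tolling event, so it is disregarded.
The other events in the timeline have no effect on the limitation period under the stated rules.
The 12 November 2023 filing falls after the 17 September 2023 deadline; the claim is time-barred.

TIME-BARRED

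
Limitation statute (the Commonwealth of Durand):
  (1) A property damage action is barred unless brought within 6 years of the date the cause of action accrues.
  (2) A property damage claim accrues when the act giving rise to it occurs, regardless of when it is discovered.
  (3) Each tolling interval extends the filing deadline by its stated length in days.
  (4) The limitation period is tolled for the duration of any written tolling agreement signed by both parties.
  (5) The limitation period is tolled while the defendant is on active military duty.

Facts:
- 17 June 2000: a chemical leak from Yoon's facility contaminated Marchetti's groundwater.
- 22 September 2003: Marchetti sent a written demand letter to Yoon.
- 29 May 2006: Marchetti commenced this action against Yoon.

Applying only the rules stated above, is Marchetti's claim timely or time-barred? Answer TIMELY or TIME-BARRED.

The claim accrued on 17 June 2000, when the wrongful act occurred.
The untolled deadline — 6 years after 17 June 2000 — is 17 June 2006.
The other events in the timeline have no effect on the limitation period under the stated rules.
The 29 May 2006 filing precedes the 17 June 2006 deadline; the claim is timely.

TIMELY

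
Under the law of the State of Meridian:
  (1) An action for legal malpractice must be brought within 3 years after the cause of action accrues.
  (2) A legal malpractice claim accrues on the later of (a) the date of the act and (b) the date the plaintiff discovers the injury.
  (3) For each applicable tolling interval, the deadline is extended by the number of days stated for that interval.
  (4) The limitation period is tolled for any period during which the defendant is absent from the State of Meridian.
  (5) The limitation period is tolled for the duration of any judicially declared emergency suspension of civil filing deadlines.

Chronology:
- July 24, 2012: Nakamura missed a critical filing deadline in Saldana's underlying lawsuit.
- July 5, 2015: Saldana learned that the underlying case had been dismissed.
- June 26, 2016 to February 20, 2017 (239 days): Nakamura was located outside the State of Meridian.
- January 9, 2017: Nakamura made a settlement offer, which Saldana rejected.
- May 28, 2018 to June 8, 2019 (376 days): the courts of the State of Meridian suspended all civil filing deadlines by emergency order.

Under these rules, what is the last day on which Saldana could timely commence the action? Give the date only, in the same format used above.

Because discovery on July 5, 2015 post-dates the July 24, 2012 act, accrual under the later-of rule falls on July 5, 2015.
Adding the 3 years base period to July 5, 2015 gives a deadline of July 5, 2018, before any tolling.
The period was tolled for 239 days by the defendant's absence from the jurisdiction (June 26, 2016 to February 20, 2017), pushing the deadline to March 1, 2019.
Because the emergency suspension of filing deadlines ran from May 28, 2018 to June 8, 2019, the deadline is extended by 376 days to March 11, 2020.
None of the other events listed affects the running of the period under the stated rules.

March 11, 2020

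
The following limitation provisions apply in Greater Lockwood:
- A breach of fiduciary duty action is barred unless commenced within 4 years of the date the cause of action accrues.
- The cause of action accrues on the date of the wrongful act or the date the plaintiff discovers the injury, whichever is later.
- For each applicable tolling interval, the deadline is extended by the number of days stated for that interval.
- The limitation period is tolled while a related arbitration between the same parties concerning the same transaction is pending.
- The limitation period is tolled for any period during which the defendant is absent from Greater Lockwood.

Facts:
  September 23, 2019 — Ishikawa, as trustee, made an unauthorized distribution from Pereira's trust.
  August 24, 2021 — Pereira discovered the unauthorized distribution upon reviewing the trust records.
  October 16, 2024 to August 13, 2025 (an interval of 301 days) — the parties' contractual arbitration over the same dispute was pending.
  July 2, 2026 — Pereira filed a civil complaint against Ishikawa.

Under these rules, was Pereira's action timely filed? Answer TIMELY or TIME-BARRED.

TIME-BARRED

The claim accrued on August 24, 2021 — the later of the September 23, 2019 act and the August 24, 2021 discovery.
4 years from August 24, 2021 is August 24, 2025.
The period was tolled for 301 days by the pending related arbitration (October 16, 2024 to August 13, 2025), pushing the deadline to June 21, 2026.
Pereira filed on July 2, 2026, after the June 21, 2026 deadline, so the action is time-barred.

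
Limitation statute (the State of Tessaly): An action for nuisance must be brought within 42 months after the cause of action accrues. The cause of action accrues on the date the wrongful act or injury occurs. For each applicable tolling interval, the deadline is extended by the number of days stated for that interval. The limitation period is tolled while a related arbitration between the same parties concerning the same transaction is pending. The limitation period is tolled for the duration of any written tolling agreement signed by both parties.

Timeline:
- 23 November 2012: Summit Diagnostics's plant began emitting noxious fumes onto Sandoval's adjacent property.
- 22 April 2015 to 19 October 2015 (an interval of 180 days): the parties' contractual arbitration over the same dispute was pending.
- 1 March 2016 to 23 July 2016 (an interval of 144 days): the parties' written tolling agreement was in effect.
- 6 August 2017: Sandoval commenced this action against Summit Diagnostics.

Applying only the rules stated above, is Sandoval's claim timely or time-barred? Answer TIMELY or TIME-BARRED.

TIME-BARRED

The limitation period began to run on 23 November 2012.
The untolled deadline — 42 months after 23 November 2012 — is 23 May 2016.
The period was tolled for 180 days by the pending related arbitration (22 April 2015 to 19 October 2015), pushing the deadline to 19 November 2016.
The period was tolled for 144 days by the written tolling agreement (1 March 2016 to 23 July 2016), pushing the deadline to 12 April 2017.
Filing on 6 August 2017 missed the 12 April 2017 deadline — the action is time-barred.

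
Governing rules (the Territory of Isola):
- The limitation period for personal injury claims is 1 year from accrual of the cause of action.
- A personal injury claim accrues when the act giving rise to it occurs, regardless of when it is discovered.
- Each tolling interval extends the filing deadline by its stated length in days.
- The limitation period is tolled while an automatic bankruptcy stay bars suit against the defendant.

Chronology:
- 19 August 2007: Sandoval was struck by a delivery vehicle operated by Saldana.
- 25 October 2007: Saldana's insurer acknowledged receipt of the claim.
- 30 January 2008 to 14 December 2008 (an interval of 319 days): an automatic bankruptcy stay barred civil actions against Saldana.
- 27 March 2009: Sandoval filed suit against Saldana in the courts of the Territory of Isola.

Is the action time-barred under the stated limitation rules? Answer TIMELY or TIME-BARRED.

TIMELY

The limitation period began to run on 19 August 2007.
1 year from 19 August 2007 is 19 August 2008.
The period was tolled for 319 days by the automatic bankruptcy stay (30 January 2008 to 14 December 2008), pushing the deadline to 4 July 2009.
Nothing else in the chronology tolls or restarts the period.
Filing on 27 March 2009 beat the 4 July 2009 deadline — the action is timely.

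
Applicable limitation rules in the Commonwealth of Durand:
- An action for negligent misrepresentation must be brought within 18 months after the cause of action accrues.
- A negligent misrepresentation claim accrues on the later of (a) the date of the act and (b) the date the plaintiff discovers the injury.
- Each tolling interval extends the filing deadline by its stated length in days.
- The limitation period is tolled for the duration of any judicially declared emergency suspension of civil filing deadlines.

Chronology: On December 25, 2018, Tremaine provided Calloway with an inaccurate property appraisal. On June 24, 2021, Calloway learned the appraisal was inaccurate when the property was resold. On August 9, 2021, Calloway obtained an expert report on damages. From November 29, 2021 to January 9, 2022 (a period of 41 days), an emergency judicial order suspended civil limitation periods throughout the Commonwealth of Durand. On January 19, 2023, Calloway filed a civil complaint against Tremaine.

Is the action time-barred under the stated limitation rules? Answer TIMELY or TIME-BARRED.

TIMELY

Taking the later of the act (December 25, 2018) and discovery (June 24, 2021), the claim accrued on June 24, 2021.
Adding the 18 months base period to June 24, 2021 gives a deadline of December 24, 2022, before any tolling.
Because the emergency suspension of filing deadlines ran from November 29, 2021 to January 9, 2022, the deadline is extended by 41 days to February 3, 2023.
None of the other events listed affects the running of the period under the stated rules.
The January 19, 2023 filing precedes the February 3, 2023 deadline; the claim is timely.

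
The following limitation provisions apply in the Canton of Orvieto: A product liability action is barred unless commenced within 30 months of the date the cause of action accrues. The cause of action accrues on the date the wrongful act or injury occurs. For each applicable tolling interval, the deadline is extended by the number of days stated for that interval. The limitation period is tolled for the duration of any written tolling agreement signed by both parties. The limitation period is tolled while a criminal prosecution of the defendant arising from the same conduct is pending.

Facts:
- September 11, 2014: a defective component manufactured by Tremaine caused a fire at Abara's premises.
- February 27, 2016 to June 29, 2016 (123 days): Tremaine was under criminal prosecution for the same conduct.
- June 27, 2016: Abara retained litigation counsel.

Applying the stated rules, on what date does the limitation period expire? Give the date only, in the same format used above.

The cause of action accrued on September 11, 2014, the date of the act.
30 months from September 11, 2014 is March 11, 2017.
Because the pending criminal prosecution ran from February 27, 2016 to June 29, 2016, the deadline is extended by 123 days to July 12, 2017.
Nothing else in the chronology tolls or restarts the period.

July 12, 2017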